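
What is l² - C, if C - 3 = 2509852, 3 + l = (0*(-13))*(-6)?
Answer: -2509846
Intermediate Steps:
l = -3 (l = -3 + (0*(-13))*(-6) = -3 + 0*(-6) = -3 + 0 = -3)
C = 2509855 (C = 3 + 2509852 = 2509855)
l² - C = (-3)² - 1*2509855 = 9 - 2509855 = -2509846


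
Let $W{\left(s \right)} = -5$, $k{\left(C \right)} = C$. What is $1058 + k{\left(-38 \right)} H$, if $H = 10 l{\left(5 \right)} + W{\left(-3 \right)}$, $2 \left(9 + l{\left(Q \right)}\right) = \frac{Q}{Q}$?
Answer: $4478$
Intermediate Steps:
$l{\left(Q \right)} = - \frac{17}{2}$ ($l{\left(Q \right)} = -9 + \frac{Q \frac{1}{Q}}{2} = -9 + \frac{1}{2} \cdot 1 = -9 + \frac{1}{2} = - \frac{17}{2}$)
$H = -90$ ($H = 10 \left(- \frac{17}{2}\right) - 5 = -85 - 5 = -90$)
$1058 + k{\left(-38 \right)} H = 1058 - -3420 = 1058 + 3420 = 4478$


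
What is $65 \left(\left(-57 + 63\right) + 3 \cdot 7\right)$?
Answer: $1755$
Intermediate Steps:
$65 \left(\left(-57 + 63\right) + 3 \cdot 7\right) = 65 \left(6 + 21\right) = 65 \cdot 27 = 1755$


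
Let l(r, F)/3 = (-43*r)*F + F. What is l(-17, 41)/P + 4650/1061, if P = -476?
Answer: -23328699/126259 ≈ -184.77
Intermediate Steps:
l(r, F) = 3*F - 129*F*r (l(r, F) = 3*((-43*r)*F + F) = 3*(-43*F*r + F) = 3*(F - 43*F*r) = 3*F - 129*F*r)
l(-17, 41)/P + 4650/1061 = (3*41*(1 - 43*(-17)))/(-476) + 4650/1061 = (3*41*(1 + 731))*(-1/476) + 4650*(1/1061) = (3*41*732)*(-1/476) + 4650/1061 = 90036*(-1/476) + 4650/1061 = -22509/119 + 4650/1061 = -23328699/126259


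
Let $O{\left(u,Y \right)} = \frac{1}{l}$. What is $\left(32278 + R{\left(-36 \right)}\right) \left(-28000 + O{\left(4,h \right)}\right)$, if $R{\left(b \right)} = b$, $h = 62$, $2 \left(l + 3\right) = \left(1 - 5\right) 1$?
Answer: $- \frac{4513912242}{5} \approx -9.0278 \cdot 10^{8}$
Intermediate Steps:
$l = -5$ ($l = -3 + \frac{\left(1 - 5\right) 1}{2} = -3 + \frac{\left(-4\right) 1}{2} = -3 + \frac{1}{2} \left(-4\right) = -3 - 2 = -5$)
$O{\left(u,Y \right)} = - \frac{1}{5}$ ($O{\left(u,Y \right)} = \frac{1}{-5} = - \frac{1}{5}$)
$\left(32278 + R{\left(-36 \right)}\right) \left(-28000 + O{\left(4,h \right)}\right) = \left(32278 - 36\right) \left(-28000 - \frac{1}{5}\right) = 32242 \left(- \frac{140001}{5}\right) = - \frac{4513912242}{5}$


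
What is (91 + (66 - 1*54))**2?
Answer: 10609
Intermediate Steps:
(91 + (66 - 1*54))**2 = (91 + (66 - 54))**2 = (91 + 12)**2 = 103**2 = 10609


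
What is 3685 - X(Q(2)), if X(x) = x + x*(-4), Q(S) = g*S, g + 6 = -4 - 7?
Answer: 3583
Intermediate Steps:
g = -17 (g = -6 + (-4 - 7) = -6 - 11 = -17)
Q(S) = -17*S
X(x) = -3*x (X(x) = x - 4*x = -3*x)
3685 - X(Q(2)) = 3685 - (-3)*(-17*2) = 3685 - (-3)*(-34) = 3685 - 1*102 = 3685 - 102 = 3583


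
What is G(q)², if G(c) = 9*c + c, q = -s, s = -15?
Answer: 22500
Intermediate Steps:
q = 15 (q = -1*(-15) = 15)
G(c) = 10*c
G(q)² = (10*15)² = 150² = 22500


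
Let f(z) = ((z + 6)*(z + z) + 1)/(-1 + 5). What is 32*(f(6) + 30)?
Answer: 2120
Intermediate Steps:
f(z) = ¼ + z*(6 + z)/2 (f(z) = ((6 + z)*(2*z) + 1)/4 = (2*z*(6 + z) + 1)*(¼) = (1 + 2*z*(6 + z))*(¼) = ¼ + z*(6 + z)/2)
32*(f(6) + 30) = 32*((¼ + (½)*6² + 3*6) + 30) = 32*((¼ + (½)*36 + 18) + 30) = 32*((¼ + 18 + 18) + 30) = 32*(145/4 + 30) = 32*(265/4) = 2120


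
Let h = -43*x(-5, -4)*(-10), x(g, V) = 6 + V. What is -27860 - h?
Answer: -28720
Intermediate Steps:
h = 860 (h = -43*(6 - 4)*(-10) = -43*2*(-10) = -86*(-10) = 860)
-27860 - h = -27860 - 1*860 = -27860 - 860 = -28720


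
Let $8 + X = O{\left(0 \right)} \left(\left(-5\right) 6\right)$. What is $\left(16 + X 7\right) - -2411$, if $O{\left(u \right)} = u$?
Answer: $2371$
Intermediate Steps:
$X = -8$ ($X = -8 + 0 \left(\left(-5\right) 6\right) = -8 + 0 \left(-30\right) = -8 + 0 = -8$)
$\left(16 + X 7\right) - -2411 = \left(16 - 56\right) - -2411 = \left(16 - 56\right) + 2411 = -40 + 2411 = 2371$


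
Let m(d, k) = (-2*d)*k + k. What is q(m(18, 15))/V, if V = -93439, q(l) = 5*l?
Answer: 2625/93439 ≈ 0.028093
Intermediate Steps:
m(d, k) = k - 2*d*k (m(d, k) = -2*d*k + k = k - 2*d*k)
q(m(18, 15))/V = (5*(15*(1 - 2*18)))/(-93439) = (5*(15*(1 - 36)))*(-1/93439) = (5*(15*(-35)))*(-1/93439) = (5*(-525))*(-1/93439) = -2625*(-1/93439) = 2625/93439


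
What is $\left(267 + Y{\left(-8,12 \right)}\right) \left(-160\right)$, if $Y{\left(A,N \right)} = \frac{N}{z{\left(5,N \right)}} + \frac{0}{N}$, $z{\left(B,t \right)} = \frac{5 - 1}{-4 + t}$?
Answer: $-46560$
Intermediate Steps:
$z{\left(B,t \right)} = \frac{4}{-4 + t}$
$Y{\left(A,N \right)} = N \left(-1 + \frac{N}{4}\right)$ ($Y{\left(A,N \right)} = \frac{N}{4 \frac{1}{-4 + N}} + \frac{0}{N} = N \left(-1 + \frac{N}{4}\right) + 0 = N \left(-1 + \frac{N}{4}\right)$)
$\left(267 + Y{\left(-8,12 \right)}\right) \left(-160\right) = \left(267 + \frac{1}{4} \cdot 12 \left(-4 + 12\right)\right) \left(-160\right) = \left(267 + \frac{1}{4} \cdot 12 \cdot 8\right) \left(-160\right) = \left(267 + 24\right) \left(-160\right) = 291 \left(-160\right) = -46560$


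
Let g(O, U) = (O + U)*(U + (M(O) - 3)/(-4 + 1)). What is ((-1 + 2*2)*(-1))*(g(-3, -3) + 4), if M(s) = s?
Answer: -30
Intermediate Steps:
g(O, U) = (O + U)*(1 + U - O/3) (g(O, U) = (O + U)*(U + (O - 3)/(-4 + 1)) = (O + U)*(U + (-3 + O)/(-3)) = (O + U)*(U + (-3 + O)*(-⅓)) = (O + U)*(U + (1 - O/3)) = (O + U)*(1 + U - O/3))
((-1 + 2*2)*(-1))*(g(-3, -3) + 4) = ((-1 + 2*2)*(-1))*((-3 - 3 + (-3)² - ⅓*(-3)² + (⅔)*(-3)*(-3)) + 4) = ((-1 + 4)*(-1))*((-3 - 3 + 9 - ⅓*9 + 6) + 4) = (3*(-1))*((-3 - 3 + 9 - 3 + 6) + 4) = -3*(6 + 4) = -3*10 = -30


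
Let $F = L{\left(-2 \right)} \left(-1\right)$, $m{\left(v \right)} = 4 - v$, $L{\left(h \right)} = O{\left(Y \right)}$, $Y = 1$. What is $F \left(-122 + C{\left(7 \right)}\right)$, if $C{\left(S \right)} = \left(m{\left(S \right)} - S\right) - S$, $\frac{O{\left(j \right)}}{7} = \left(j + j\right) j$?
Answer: $1946$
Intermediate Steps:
$O{\left(j \right)} = 14 j^{2}$ ($O{\left(j \right)} = 7 \left(j + j\right) j = 7 \cdot 2 j j = 7 \cdot 2 j^{2} = 14 j^{2}$)
$L{\left(h \right)} = 14$ ($L{\left(h \right)} = 14 \cdot 1^{2} = 14 \cdot 1 = 14$)
$C{\left(S \right)} = 4 - 3 S$ ($C{\left(S \right)} = \left(\left(4 - S\right) - S\right) - S = \left(4 - 2 S\right) - S = 4 - 3 S$)
$F = -14$ ($F = 14 \left(-1\right) = -14$)
$F \left(-122 + C{\left(7 \right)}\right) = - 14 \left(-122 + \left(4 - 21\right)\right) = - 14 \left(-122 - 17\right) = \left(-14\right) \left(-139\right) = 1946$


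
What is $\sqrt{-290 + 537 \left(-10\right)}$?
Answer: $2 i \sqrt{1415} \approx 75.233 i$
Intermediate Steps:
$\sqrt{-290 + 537 \left(-10\right)} = \sqrt{-290 - 5370} = \sqrt{-5660} = 2 i \sqrt{1415}$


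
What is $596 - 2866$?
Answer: $-2270$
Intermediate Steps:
$596 - 2866 = -2270$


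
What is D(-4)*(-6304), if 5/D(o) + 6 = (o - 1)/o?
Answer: 126080/19 ≈ 6635.8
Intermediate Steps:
D(o) = 5/(-6 + (-1 + o)/o) (D(o) = 5/(-6 + (o - 1)/o) = 5/(-6 + (-1 + o)/o))
D(-4)*(-6304) = -5*(-4)/(1 + 5*(-4))*(-6304) = -5*(-4)/(1 - 20)*(-6304) = -5*(-4)/(-19)*(-6304) = -5*(-4)*(-1/19)*(-6304) = -20/19*(-6304) = 126080/19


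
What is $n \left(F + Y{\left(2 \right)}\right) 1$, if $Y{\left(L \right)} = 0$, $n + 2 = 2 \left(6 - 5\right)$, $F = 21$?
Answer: $0$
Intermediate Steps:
$n = 0$ ($n = -2 + 2 \left(6 - 5\right) = -2 + 2 \cdot 1 = -2 + 2 = 0$)
$n \left(F + Y{\left(2 \right)}\right) 1 = 0 \left(21 + 0\right) 1 = 0 \cdot 21 \cdot 1 = 0 \cdot 1 = 0$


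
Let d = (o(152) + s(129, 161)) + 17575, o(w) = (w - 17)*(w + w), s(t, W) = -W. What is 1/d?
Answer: 1/58454 ≈ 1.7107e-5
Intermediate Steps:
o(w) = 2*w*(-17 + w) (o(w) = (-17 + w)*(2*w) = 2*w*(-17 + w))
d = 58454 (d = (2*152*(-17 + 152) - 1*161) + 17575 = (2*152*135 - 161) + 17575 = (41040 - 161) + 17575 = 40879 + 17575 = 58454)
1/d = 1/58454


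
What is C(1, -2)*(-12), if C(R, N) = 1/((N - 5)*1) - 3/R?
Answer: 264/7 ≈ 37.714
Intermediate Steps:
C(R, N) = 1/(-5 + N) - 3/R
C(1, -2)*(-12) = ((15 + 1 - 3*(-2))/(1*(-5 - 2)))*(-12) = (1*(15 + 1 + 6)/(-7))*(-12) = (1*(-⅐)*22)*(-12) = -22/7*(-12) = 264/7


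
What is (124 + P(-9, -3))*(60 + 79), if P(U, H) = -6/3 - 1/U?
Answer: 152761/9 ≈ 16973.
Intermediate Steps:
P(U, H) = -2 - 1/U (P(U, H) = -6*⅓ - 1/U = -2 - 1/U)
(124 + P(-9, -3))*(60 + 79) = (124 + (-2 - 1/(-9)))*(60 + 79) = (124 + (-2 - 1*(-⅑)))*139 = (124 + (-2 + ⅑))*139 = (124 - 17/9)*139 = (1099/9)*139 = 152761/9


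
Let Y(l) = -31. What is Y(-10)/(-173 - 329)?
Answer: 31/502 ≈ 0.061753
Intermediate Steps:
Y(-10)/(-173 - 329) = -31/(-173 - 329) = -31/(-502) = -31*(-1/502) = 31/502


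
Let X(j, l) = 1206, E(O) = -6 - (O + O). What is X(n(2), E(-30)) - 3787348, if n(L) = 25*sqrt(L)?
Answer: -3786142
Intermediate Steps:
E(O) = -6 - 2*O
X(n(2), E(-30)) - 3787348 = 1206 - 3787348 = -3786142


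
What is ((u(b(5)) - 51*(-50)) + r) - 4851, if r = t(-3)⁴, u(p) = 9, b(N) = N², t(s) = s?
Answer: -2211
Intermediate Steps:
r = 81 (r = (-3)⁴ = 81)
((u(b(5)) - 51*(-50)) + r) - 4851 = ((9 - 51*(-50)) + 81) - 4851 = ((9 + 2550) + 81) - 4851 = (2559 + 81) - 4851 = 2640 - 4851 = -2211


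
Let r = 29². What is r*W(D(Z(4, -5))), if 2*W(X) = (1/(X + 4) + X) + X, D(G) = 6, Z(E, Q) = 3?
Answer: 101761/20 ≈ 5088.0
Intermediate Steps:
r = 841
W(X) = X + 1/(2*(4 + X)) (W(X) = ((1/(X + 4) + X) + X)/2 = ((1/(4 + X) + X) + X)/2 = ((X + 1/(4 + X)) + X)/2 = (1/(4 + X) + 2*X)/2 = X + 1/(2*(4 + X)))
r*W(D(Z(4, -5))) = 841*((½ + 6² + 4*6)/(4 + 6)) = 841*((½ + 36 + 24)/10) = 841*((⅒)*(121/2)) = 841*(121/20) = 101761/20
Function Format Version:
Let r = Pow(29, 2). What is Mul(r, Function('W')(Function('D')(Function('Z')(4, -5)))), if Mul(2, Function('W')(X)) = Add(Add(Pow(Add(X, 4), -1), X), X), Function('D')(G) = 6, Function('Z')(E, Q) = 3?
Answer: Rational(101761, 20) ≈ 5088.0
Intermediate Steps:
r = 841
Function('W')(X) = Add(X, Mul(Rational(1, 2), Pow(Add(4, X), -1))) (Function('W')(X) = Mul(Rational(1, 2), Add(Add(Pow(Add(X, 4), -1), X), X)) = Mul(Rational(1, 2), Add(Add(Pow(Add(4, X), -1), X), X)) = Mul(Rational(1, 2), Add(Add(X, Pow(Add(4, X), -1)), X)) = Mul(Rational(1, 2), Add(Pow(Add(4, X), -1), Mul(2, X))) = Add(X, Mul(Rational(1, 2), Pow(Add(4, X), -1))))
Mul(r, Function('W')(Function('D')(Function('Z')(4, -5)))) = Mul(841, Mul(Pow(Add(4, 6), -1), Add(Rational(1, 2), Pow(6, 2), Mul(4, 6)))) = Mul(841, Mul(Pow(10, -1), Add(Rational(1, 2), 36, 24))) = Mul(841, Mul(Rational(1, 10), Rational(121, 2))) = Mul(841, Rational(121, 20)) = Rational(101761, 20)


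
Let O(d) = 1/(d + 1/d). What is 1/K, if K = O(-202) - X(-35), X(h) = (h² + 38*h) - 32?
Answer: 40805/5590083 ≈ 0.0072995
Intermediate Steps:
X(h) = -32 + h² + 38*h
K = 5590083/40805 (K = -202/(1 + (-202)²) - (-32 + (-35)² + 38*(-35)) = -202/(1 + 40804) - (-32 + 1225 - 1330) = -202/40805 - 1*(-137) = -202*1/40805 + 137 = -202/40805 + 137 = 5590083/40805 ≈ 137.00)
1/K = 1/(5590083/40805) = 40805/5590083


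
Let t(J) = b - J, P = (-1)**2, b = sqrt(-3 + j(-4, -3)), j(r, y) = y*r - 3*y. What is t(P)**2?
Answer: 19 - 6*sqrt(2) ≈ 10.515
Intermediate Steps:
j(r, y) = -3*y + r*y (j(r, y) = r*y - 3*y = -3*y + r*y)
b = 3*sqrt(2) (b = sqrt(-3 - 3*(-3 - 4)) = sqrt(-3 - 3*(-7)) = sqrt(-3 + 21) = sqrt(18) = 3*sqrt(2) ≈ 4.2426)
P = 1
t(J) = -J + 3*sqrt(2) (t(J) = 3*sqrt(2) - J = -J + 3*sqrt(2))
t(P)**2 = (-1*1 + 3*sqrt(2))**2 = (-1 + 3*sqrt(2))**2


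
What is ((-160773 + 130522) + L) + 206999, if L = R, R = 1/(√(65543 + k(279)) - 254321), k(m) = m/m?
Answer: 11431902538129435/64679105497 - 2*√16386/64679105497 ≈ 1.7675e+5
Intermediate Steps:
k(m) = 1
R = 1/(-254321 + 2*√16386) (R = 1/(√(65543 + 1) - 254321) = 1/(√65544 - 254321) = 1/(2*√16386 - 254321) = 1/(-254321 + 2*√16386) ≈ -3.9360e-6)
L = -254321/64679105497 - 2*√16386/64679105497 ≈ -3.9360e-6
((-160773 + 130522) + L) + 206999 = ((-160773 + 130522) + (-254321/64679105497 - 2*√16386/64679105497)) + 206999 = (-30251 + (-254321/64679105497 - 2*√16386/64679105497)) + 206999 = (-1956607620644068/64679105497 - 2*√16386/64679105497) + 206999 = 11431902538129435/64679105497 - 2*√16386/64679105497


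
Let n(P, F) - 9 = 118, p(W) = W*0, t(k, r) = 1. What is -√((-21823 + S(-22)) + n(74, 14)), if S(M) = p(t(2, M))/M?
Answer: -8*I*√339 ≈ -147.3*I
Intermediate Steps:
p(W) = 0
S(M) = 0 (S(M) = 0/M = 0)
n(P, F) = 127 (n(P, F) = 9 + 118 = 127)
-√((-21823 + S(-22)) + n(74, 14)) = -√((-21823 + 0) + 127) = -√(-21823 + 127) = -√(-21696) = -8*I*√339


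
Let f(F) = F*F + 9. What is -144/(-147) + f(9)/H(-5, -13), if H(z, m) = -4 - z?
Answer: 4458/49 ≈ 90.980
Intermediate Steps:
f(F) = 9 + F² (f(F) = F² + 9 = 9 + F²)
-144/(-147) + f(9)/H(-5, -13) = -144/(-147) + (9 + 9²)/(-4 - 1*(-5)) = -144*(-1/147) + (9 + 81)/(-4 + 5) = 48/49 + 90/1 = 48/49 + 90*1 = 48/49 + 90 = 4458/49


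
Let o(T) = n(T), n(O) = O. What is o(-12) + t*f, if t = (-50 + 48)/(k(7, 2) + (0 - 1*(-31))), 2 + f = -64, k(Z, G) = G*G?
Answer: -288/35 ≈ -8.2286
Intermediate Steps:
k(Z, G) = G²
o(T) = T
f = -66 (f = -2 - 64 = -66)
t = -2/35 (t = (-50 + 48)/(2² + (0 - 1*(-31))) = -2/(4 + (0 + 31)) = -2/(4 + 31) = -2/35 ≈ -0.057143)
o(-12) + t*f = -12 - 2/35*(-66) = -12 + 132/35 = -288/35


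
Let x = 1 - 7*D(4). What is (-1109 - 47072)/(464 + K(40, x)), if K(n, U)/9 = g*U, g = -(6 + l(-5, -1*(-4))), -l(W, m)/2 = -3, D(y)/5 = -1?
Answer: 48181/3424 ≈ 14.072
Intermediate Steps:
D(y) = -5 (D(y) = 5*(-1) = -5)
l(W, m) = 6 (l(W, m) = -2*(-3) = 6)
g = -12 (g = -(6 + 6) = -1*12 = -12)
x = 36 (x = 1 - 7*(-5) = 1 + 35 = 36)
K(n, U) = -108*U (K(n, U) = 9*(-12*U) = -108*U)
(-1109 - 47072)/(464 + K(40, x)) = (-1109 - 47072)/(464 - 108*36) = -48181/(464 - 3888) = -48181/(-3424) = -48181*(-1/3424) = 48181/3424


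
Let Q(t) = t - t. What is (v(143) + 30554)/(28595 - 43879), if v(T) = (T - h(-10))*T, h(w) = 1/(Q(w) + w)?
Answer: -510173/152840 ≈ -3.3380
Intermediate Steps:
Q(t) = 0
h(w) = 1/w (h(w) = 1/(0 + w) = 1/w)
v(T) = T*(1/10 + T) (v(T) = (T - 1/(-10))*T = (T - 1*(-1/10))*T = (T + 1/10)*T = (1/10 + T)*T = T*(1/10 + T))
(v(143) + 30554)/(28595 - 43879) = (143*(1/10 + 143) + 30554)/(28595 - 43879) = (143*(1431/10) + 30554)/(-15284) = (204633/10 + 30554)*(-1/15284) = (510173/10)*(-1/15284) = -510173/152840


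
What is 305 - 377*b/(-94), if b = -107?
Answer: -11669/94 ≈ -124.14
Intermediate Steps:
305 - 377*b/(-94) = 305 - (-40339)/(-94) = 305 - (-40339)*(-1)/94 = 305 - 377*107/94 = 305 - 40339/94 = -11669/94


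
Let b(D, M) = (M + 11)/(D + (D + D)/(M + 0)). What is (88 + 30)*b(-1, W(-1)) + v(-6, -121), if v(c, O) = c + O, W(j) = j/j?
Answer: -599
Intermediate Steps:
W(j) = 1
v(c, O) = O + c
b(D, M) = (11 + M)/(D + 2*D/M) (b(D, M) = (11 + M)/(D + (2*D)/M) = (11 + M)/(D + 2*D/M))
(88 + 30)*b(-1, W(-1)) + v(-6, -121) = (88 + 30)*(1*(11 + 1)/(-1*(2 + 1))) + (-121 - 6) = 118*(1*(-1)*12/3) - 127 = 118*(1*(-1)*(⅓)*12) - 127 = 118*(-4) - 127 = -472 - 127 = -599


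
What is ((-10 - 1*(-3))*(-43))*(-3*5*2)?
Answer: -9030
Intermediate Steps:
((-10 - 1*(-3))*(-43))*(-3*5*2) = ((-10 + 3)*(-43))*(-15*2) = -7*(-43)*(-30) = 301*(-30) = -9030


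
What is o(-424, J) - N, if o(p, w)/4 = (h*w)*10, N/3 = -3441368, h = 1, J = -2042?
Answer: 10242424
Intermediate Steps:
N = -10324104 (N = 3*(-3441368) = -10324104)
o(p, w) = 40*w (o(p, w) = 4*((1*w)*10) = 4*(w*10) = 4*(10*w) = 40*w)
o(-424, J) - N = 40*(-2042) - 1*(-10324104) = -81680 + 10324104 = 10242424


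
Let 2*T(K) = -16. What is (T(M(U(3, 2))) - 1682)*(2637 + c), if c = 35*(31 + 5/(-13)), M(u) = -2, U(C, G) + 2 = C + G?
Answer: -6267430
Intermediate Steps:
U(C, G) = -2 + C + G (U(C, G) = -2 + (C + G) = -2 + C + G)
c = 13930/13 (c = 35*(31 + 5*(-1/13)) = 35*(31 - 5/13) = 35*(398/13) = 13930/13 ≈ 1071.5)
T(K) = -8 (T(K) = (½)*(-16) = -8)
(T(M(U(3, 2))) - 1682)*(2637 + c) = (-8 - 1682)*(2637 + 13930/13) = -1690*48211/13 = -6267430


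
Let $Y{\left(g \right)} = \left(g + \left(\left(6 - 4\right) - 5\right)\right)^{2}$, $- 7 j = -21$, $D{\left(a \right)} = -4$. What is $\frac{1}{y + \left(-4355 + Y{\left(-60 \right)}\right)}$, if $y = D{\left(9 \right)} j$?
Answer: $- \frac{1}{398} \approx -0.0025126$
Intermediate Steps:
$j = 3$ ($j = \left(- \frac{1}{7}\right) \left(-21\right) = 3$)
$Y{\left(g \right)} = \left(-3 + g\right)^{2}$ ($Y{\left(g \right)} = \left(g + \left(2 - 5\right)\right)^{2} = \left(g - 3\right)^{2} = \left(-3 + g\right)^{2}$)
$y = -12$ ($y = \left(-4\right) 3 = -12$)
$\frac{1}{y + \left(-4355 + Y{\left(-60 \right)}\right)} = \frac{1}{-12 - \left(4355 - \left(-3 - 60\right)^{2}\right)} = \frac{1}{-12 - \left(4355 - \left(-63\right)^{2}\right)} = \frac{1}{-12 + \left(-4355 + 3969\right)} = \frac{1}{-12 - 386} = \frac{1}{-398} = - \frac{1}{398}$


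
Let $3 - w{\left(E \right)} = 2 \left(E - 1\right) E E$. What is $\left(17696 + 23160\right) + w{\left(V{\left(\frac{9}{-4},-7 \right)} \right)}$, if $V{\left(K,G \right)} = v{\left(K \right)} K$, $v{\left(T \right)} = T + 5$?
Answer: $\frac{84806347}{2048} \approx 41409.0$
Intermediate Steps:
$v{\left(T \right)} = 5 + T$
$V{\left(K,G \right)} = K \left(5 + K\right)$ ($V{\left(K,G \right)} = \left(5 + K\right) K = K \left(5 + K\right)$)
$w{\left(E \right)} = 3 - E^{2} \left(-2 + 2 E\right)$ ($w{\left(E \right)} = 3 - 2 \left(E - 1\right) E E = 3 - 2 \left(-1 + E\right) E E = 3 - \left(-2 + 2 E\right) E E = 3 - E \left(-2 + 2 E\right) E = 3 - E^{2} \left(-2 + 2 E\right)$)
$\left(17696 + 23160\right) + w{\left(V{\left(\frac{9}{-4},-7 \right)} \right)} = \left(17696 + 23160\right) + \left(3 - 2 \left(\frac{9}{-4} \left(5 + \frac{9}{-4}\right)\right)^{3} + 2 \left(\frac{9}{-4} \left(5 + \frac{9}{-4}\right)\right)^{2}\right) = 40856 + \left(3 - 2 \left(9 \left(- \frac{1}{4}\right) \left(5 + 9 \left(- \frac{1}{4}\right)\right)\right)^{3} + 2 \left(9 \left(- \frac{1}{4}\right) \left(5 + 9 \left(- \frac{1}{4}\right)\right)\right)^{2}\right) = 40856 + \left(3 - 2 \left(- \frac{9 \left(5 - \frac{9}{4}\right)}{4}\right)^{3} + 2 \left(- \frac{9 \left(5 - \frac{9}{4}\right)}{4}\right)^{2}\right) = 40856 + \left(3 - 2 \left(\left(- \frac{9}{4}\right) \frac{11}{4}\right)^{3} + 2 \left(\left(- \frac{9}{4}\right) \frac{11}{4}\right)^{2}\right) = 40856 + \left(3 - 2 \left(- \frac{99}{16}\right)^{3} + 2 \left(- \frac{99}{16}\right)^{2}\right) = 40856 + \left(3 - - \frac{970299}{2048} + 2 \cdot \frac{9801}{256}\right) = 40856 + \left(3 + \frac{970299}{2048} + \frac{9801}{128}\right) = 40856 + \frac{1133259}{2048} = \frac{84806347}{2048}$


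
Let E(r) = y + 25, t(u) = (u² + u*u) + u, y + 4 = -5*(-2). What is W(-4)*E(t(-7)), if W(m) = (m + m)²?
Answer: 1984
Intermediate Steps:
y = 6 (y = -4 - 5*(-2) = -4 + 10 = 6)
t(u) = u + 2*u² (t(u) = (u² + u²) + u = 2*u² + u = u + 2*u²)
E(r) = 31 (E(r) = 6 + 25 = 31)
W(m) = 4*m² (W(m) = (2*m)² = 4*m²)
W(-4)*E(t(-7)) = (4*(-4)²)*31 = (4*16)*31 = 64*31 = 1984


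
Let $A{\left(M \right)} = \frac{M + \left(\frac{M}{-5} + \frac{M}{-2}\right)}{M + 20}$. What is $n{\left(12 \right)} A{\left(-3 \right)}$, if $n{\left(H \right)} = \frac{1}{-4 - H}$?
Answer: $\frac{9}{2720} \approx 0.0033088$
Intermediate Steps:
$A{\left(M \right)} = \frac{3 M}{10 \left(20 + M\right)}$ ($A{\left(M \right)} = \frac{M + \left(M \left(- \frac{1}{5}\right) + M \left(- \frac{1}{2}\right)\right)}{20 + M} = \frac{M - \frac{7 M}{10}}{20 + M} = \frac{\frac{3}{10} M}{20 + M} = \frac{3 M}{10 \left(20 + M\right)}$)
$n{\left(12 \right)} A{\left(-3 \right)} = - \frac{1}{4 + 12} \cdot \frac{3}{10} \left(-3\right) \frac{1}{20 - 3} = - \frac{1}{16} \cdot \frac{3}{10} \left(-3\right) \frac{1}{17} = \left(-1\right) \frac{1}{16} \cdot \frac{3}{10} \left(-3\right) \frac{1}{17} = \left(- \frac{1}{16}\right) \left(- \frac{9}{170}\right) = \frac{9}{2720}$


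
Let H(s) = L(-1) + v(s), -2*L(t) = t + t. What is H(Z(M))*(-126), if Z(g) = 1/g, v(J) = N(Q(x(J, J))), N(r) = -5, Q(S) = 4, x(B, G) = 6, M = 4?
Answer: 504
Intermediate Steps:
v(J) = -5
L(t) = -t (L(t) = -(t + t)/2 = -t)
H(s) = -4 (H(s) = -1*(-1) - 5 = 1 - 5 = -4)
H(Z(M))*(-126) = -4*(-126) = 504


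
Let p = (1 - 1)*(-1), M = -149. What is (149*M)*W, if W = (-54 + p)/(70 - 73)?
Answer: -399618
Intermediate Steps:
p = 0 (p = 0*(-1) = 0)
W = 18 (W = (-54 + 0)/(70 - 73) = -54/(-3) = -54*(-⅓) = 18)
(149*M)*W = (149*(-149))*18 = -22201*18 = -399618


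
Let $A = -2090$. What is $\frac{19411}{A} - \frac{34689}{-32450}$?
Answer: $- \frac{2533577}{308275} \approx -8.2186$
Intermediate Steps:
$\frac{19411}{A} - \frac{34689}{-32450} = \frac{19411}{-2090} - \frac{34689}{-32450} = 19411 \left(- \frac{1}{2090}\right) - - \frac{34689}{32450} = - \frac{19411}{2090} + \frac{34689}{32450} = - \frac{2533577}{308275}$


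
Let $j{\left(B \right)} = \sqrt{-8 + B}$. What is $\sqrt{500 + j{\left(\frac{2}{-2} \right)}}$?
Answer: $\sqrt{500 + 3 i} \approx 22.361 + 0.06708 i$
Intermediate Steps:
$\sqrt{500 + j{\left(\frac{2}{-2} \right)}} = \sqrt{500 + \sqrt{-8 + \frac{2}{-2}}} = \sqrt{500 + \sqrt{-8 + 2 \left(- \frac{1}{2}\right)}} = \sqrt{500 + \sqrt{-8 - 1}} = \sqrt{500 + \sqrt{-9}} = \sqrt{500 + 3 i}$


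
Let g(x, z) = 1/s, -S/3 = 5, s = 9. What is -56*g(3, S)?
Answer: -56/9 ≈ -6.2222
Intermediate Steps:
S = -15 (S = -3*5 = -15)
g(x, z) = ⅑ (g(x, z) = 1/9 = ⅑)
-56*g(3, S) = -56*⅑ = -56/9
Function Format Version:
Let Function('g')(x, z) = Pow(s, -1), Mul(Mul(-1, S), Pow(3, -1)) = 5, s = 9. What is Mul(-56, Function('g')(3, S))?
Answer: Rational(-56, 9) ≈ -6.2222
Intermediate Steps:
S = -15 (S = Mul(-3, 5) = -15)
Function('g')(x, z) = Rational(1, 9) (Function('g')(x, z) = Pow(9, -1) = Rational(1, 9))
Mul(-56, Function('g')(3, S)) = Mul(-56, Rational(1, 9)) = Rational(-56, 9)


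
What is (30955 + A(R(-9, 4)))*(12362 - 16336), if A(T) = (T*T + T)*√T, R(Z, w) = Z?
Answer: -123015170 - 858384*I ≈ -1.2302e+8 - 8.5838e+5*I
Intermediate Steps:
A(T) = √T*(T + T²) (A(T) = (T² + T)*√T = (T + T²)*√T = √T*(T + T²))
(30955 + A(R(-9, 4)))*(12362 - 16336) = (30955 + (-9)^(3/2)*(1 - 9))*(12362 - 16336) = (30955 - 27*I*(-8))*(-3974) = (30955 + 216*I)*(-3974) = -123015170 - 858384*I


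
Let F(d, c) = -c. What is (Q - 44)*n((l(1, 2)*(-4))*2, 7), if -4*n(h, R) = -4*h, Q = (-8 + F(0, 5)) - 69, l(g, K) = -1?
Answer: -1008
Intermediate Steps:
Q = -82 (Q = (-8 - 1*5) - 69 = (-8 - 5) - 69 = -13 - 69 = -82)
n(h, R) = h (n(h, R) = -(-1)*h = h)
(Q - 44)*n((l(1, 2)*(-4))*2, 7) = (-82 - 44)*(-1*(-4)*2) = -504*2 = -126*8 = -1008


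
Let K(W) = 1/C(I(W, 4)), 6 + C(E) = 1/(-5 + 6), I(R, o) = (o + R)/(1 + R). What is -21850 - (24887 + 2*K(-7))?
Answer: -233683/5 ≈ -46737.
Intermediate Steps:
I(R, o) = (R + o)/(1 + R)
C(E) = -5 (C(E) = -6 + 1/(-5 + 6) = -6 + 1/1 = -6 + 1 = -5)
K(W) = -⅕ (K(W) = 1/(-5) = -⅕)
-21850 - (24887 + 2*K(-7)) = -21850 - (24887 + 2*(-⅕)) = -21850 - (24887 - ⅖) = -21850 - 1*124433/5 = -21850 - 124433/5 = -233683/5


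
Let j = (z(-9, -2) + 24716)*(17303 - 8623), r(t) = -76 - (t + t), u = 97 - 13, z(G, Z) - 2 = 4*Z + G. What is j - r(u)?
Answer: 214404924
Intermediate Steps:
z(G, Z) = 2 + G + 4*Z (z(G, Z) = 2 + (4*Z + G) = 2 + (G + 4*Z) = 2 + G + 4*Z)
u = 84
r(t) = -76 - 2*t
j = 214404680 (j = ((2 - 9 + 4*(-2)) + 24716)*(17303 - 8623) = ((2 - 9 - 8) + 24716)*8680 = (-15 + 24716)*8680 = 24701*8680 = 214404680)
j - r(u) = 214404680 - (-76 - 2*84) = 214404680 - (-76 - 168) = 214404680 - 1*(-244) = 214404680 + 244 = 214404924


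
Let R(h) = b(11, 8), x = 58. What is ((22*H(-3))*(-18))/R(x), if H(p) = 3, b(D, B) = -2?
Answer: 594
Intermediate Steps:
R(h) = -2
((22*H(-3))*(-18))/R(x) = ((22*3)*(-18))/(-2) = (66*(-18))*(-½) = -1188*(-½) = 594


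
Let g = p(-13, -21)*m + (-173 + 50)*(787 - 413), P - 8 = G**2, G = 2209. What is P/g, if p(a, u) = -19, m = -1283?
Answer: -4879689/21625 ≈ -225.65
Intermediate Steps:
P = 4879689 (P = 8 + 2209**2 = 8 + 4879681 = 4879689)
g = -21625 (g = -19*(-1283) + (-173 + 50)*(787 - 413) = 24377 - 123*374 = 24377 - 46002 = -21625)
P/g = 4879689/(-21625) = 4879689*(-1/21625) = -4879689/21625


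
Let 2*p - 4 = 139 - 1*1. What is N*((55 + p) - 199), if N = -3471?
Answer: 253383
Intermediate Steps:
p = 71 (p = 2 + (139 - 1*1)/2 = 2 + (139 - 1)/2 = 2 + (1/2)*138 = 2 + 69 = 71)
N*((55 + p) - 199) = -3471*((55 + 71) - 199) = -3471*(126 - 199) = -3471*(-73) = 253383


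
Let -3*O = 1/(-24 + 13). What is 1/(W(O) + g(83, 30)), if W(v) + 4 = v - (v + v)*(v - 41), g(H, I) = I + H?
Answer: 1089/121438 ≈ 0.0089675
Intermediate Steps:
g(H, I) = H + I
O = 1/33 (O = -1/(3*(-24 + 13)) = -⅓/(-11) = -⅓*(-1/11) = 1/33 ≈ 0.030303)
W(v) = -4 + v - 2*v*(-41 + v) (W(v) = -4 + (v - (v + v)*(v - 41)) = -4 + (v - 2*v*(-41 + v)) = -4 + v - 2*v*(-41 + v))
1/(W(O) + g(83, 30)) = 1/((-4 - 2*(1/33)² + 83*(1/33)) + (83 + 30)) = 1/((-4 - 2*1/1089 + 83/33) + 113) = 1/((-4 - 2/1089 + 83/33) + 113) = 1/(-1619/1089 + 113) = 1/(121438/1089) = 1089/121438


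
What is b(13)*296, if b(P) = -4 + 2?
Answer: -592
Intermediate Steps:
b(P) = -2
b(13)*296 = -2*296 = -592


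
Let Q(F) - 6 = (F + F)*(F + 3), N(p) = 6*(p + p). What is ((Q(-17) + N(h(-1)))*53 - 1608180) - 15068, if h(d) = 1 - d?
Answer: -1596430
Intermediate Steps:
N(p) = 12*p (N(p) = 6*(2*p) = 12*p)
Q(F) = 6 + 2*F*(3 + F) (Q(F) = 6 + (F + F)*(F + 3) = 6 + (2*F)*(3 + F) = 6 + 2*F*(3 + F))
((Q(-17) + N(h(-1)))*53 - 1608180) - 15068 = (((6 + 2*(-17)² + 6*(-17)) + 12*(1 - 1*(-1)))*53 - 1608180) - 15068 = (((6 + 2*289 - 102) + 12*(1 + 1))*53 - 1608180) - 15068 = (((6 + 578 - 102) + 12*2)*53 - 1608180) - 15068 = ((482 + 24)*53 - 1608180) - 15068 = (506*53 - 1608180) - 15068 = (26818 - 1608180) - 15068 = -1581362 - 15068 = -1596430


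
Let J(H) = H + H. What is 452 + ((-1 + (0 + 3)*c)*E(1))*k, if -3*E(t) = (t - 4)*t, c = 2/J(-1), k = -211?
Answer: 1296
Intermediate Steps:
J(H) = 2*H
c = -1 (c = 2/((2*(-1))) = 2/(-2) = 2*(-1/2) = -1)
E(t) = -t*(-4 + t)/3 (E(t) = -(t - 4)*t/3 = -(-4 + t)*t/3 = -t*(-4 + t)/3)
452 + ((-1 + (0 + 3)*c)*E(1))*k = 452 + ((-1 + (0 + 3)*(-1))*((1/3)*1*(4 - 1*1)))*(-211) = 452 + ((-1 + 3*(-1))*((1/3)*1*(4 - 1)))*(-211) = 452 + ((-1 - 3)*((1/3)*1*3))*(-211) = 452 - 4*1*(-211) = 452 - 4*(-211) = 452 + 844 = 1296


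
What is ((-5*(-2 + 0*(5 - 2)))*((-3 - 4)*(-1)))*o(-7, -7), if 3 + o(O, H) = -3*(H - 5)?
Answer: 2310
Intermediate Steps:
o(O, H) = 12 - 3*H (o(O, H) = -3 - 3*(H - 5) = -3 - 3*(-5 + H) = -3 + (15 - 3*H) = 12 - 3*H)
((-5*(-2 + 0*(5 - 2)))*((-3 - 4)*(-1)))*o(-7, -7) = ((-5*(-2 + 0*(5 - 2)))*((-3 - 4)*(-1)))*(12 - 3*(-7)) = ((-5*(-2 + 0*3))*(-7*(-1)))*(12 + 21) = (-5*(-2 + 0)*7)*33 = (-5*(-2)*7)*33 = (10*7)*33 = 70*33 = 2310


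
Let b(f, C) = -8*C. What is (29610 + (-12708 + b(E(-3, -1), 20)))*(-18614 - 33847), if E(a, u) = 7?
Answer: -878302062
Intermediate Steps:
(29610 + (-12708 + b(E(-3, -1), 20)))*(-18614 - 33847) = (29610 + (-12708 - 8*20))*(-18614 - 33847) = (29610 + (-12708 - 160))*(-52461) = (29610 - 12868)*(-52461) = 16742*(-52461) = -878302062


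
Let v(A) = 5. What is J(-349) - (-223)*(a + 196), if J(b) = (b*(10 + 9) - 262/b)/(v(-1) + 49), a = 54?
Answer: 349450181/6282 ≈ 55627.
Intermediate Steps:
J(b) = -131/(27*b) + 19*b/54 (J(b) = (b*(10 + 9) - 262/b)/(5 + 49) = (b*19 - 262/b)/54 = (19*b - 262/b)*(1/54) = (-262/b + 19*b)*(1/54) = -131/(27*b) + 19*b/54)
J(-349) - (-223)*(a + 196) = (1/54)*(-262 + 19*(-349)**2)/(-349) - (-223)*(54 + 196) = (1/54)*(-1/349)*(-262 + 19*121801) - (-223)*250 = (1/54)*(-1/349)*(-262 + 2314219) - 1*(-55750) = (1/54)*(-1/349)*2313957 + 55750 = -771319/6282 + 55750 = 349450181/6282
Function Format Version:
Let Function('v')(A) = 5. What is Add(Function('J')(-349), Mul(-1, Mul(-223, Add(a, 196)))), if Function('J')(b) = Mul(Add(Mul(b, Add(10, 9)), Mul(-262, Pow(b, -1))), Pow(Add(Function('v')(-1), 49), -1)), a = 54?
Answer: Rational(349450181, 6282) ≈ 55627.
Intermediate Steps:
Function('J')(b) = Add(Mul(Rational(-131, 27), Pow(b, -1)), Mul(Rational(19, 54), b)) (Function('J')(b) = Mul(Add(Mul(b, Add(10, 9)), Mul(-262, Pow(b, -1))), Pow(Add(5, 49), -1)) = Mul(Add(Mul(b, 19), Mul(-262, Pow(b, -1))), Pow(54, -1)) = Mul(Add(Mul(19, b), Mul(-262, Pow(b, -1))), Rational(1, 54)) = Mul(Add(Mul(-262, Pow(b, -1)), Mul(19, b)), Rational(1, 54)) = Add(Mul(Rational(-131, 27), Pow(b, -1)), Mul(Rational(19, 54), b)))
Add(Function('J')(-349), Mul(-1, Mul(-223, Add(a, 196)))) = Add(Mul(Rational(1, 54), Pow(-349, -1), Add(-262, Mul(19, Pow(-349, 2)))), Mul(-1, Mul(-223, Add(54, 196)))) = Add(Mul(Rational(1, 54), Rational(-1, 349), Add(-262, Mul(19, 121801))), Mul(-1, Mul(-223, 250))) = Add(Mul(Rational(1, 54), Rational(-1, 349), Add(-262, 2314219)), Mul(-1, -55750)) = Add(Mul(Rational(1, 54), Rational(-1, 349), 2313957), 55750) = Add(Rational(-771319, 6282), 55750) = Rational(349450181, 6282)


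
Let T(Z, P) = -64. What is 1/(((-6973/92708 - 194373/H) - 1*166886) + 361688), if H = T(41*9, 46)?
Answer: 1483328/293460132509 ≈ 5.0546e-6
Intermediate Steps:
H = -64
1/(((-6973/92708 - 194373/H) - 1*166886) + 361688) = 1/(((-6973/92708 - 194373/(-64)) - 1*166886) + 361688) = 1/(((-6973*1/92708 - 194373*(-1/64)) - 166886) + 361688) = 1/(((-6973/92708 + 194373/64) - 166886) + 361688) = 1/((4504871453/1483328 - 166886) + 361688) = 1/(-243041805155/1483328 + 361688) = 1/(293460132509/1483328) = 1483328/293460132509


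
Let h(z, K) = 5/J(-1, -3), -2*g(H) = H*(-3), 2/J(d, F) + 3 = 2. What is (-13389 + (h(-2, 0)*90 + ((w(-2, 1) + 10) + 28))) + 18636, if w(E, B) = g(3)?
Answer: 10129/2 ≈ 5064.5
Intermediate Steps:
J(d, F) = -2 (J(d, F) = 2/(-3 + 2) = 2/(-1) = 2*(-1) = -2)
g(H) = 3*H/2 (g(H) = -H*(-3)/2 = -(-3)*H/2 = 3*H/2)
h(z, K) = -5/2 (h(z, K) = 5/(-2) = 5*(-1/2) = -5/2)
w(E, B) = 9/2 (w(E, B) = (3/2)*3 = 9/2)
(-13389 + (h(-2, 0)*90 + ((w(-2, 1) + 10) + 28))) + 18636 = (-13389 + (-5/2*90 + ((9/2 + 10) + 28))) + 18636 = (-13389 + (-225 + (29/2 + 28))) + 18636 = (-13389 + (-225 + 85/2)) + 18636 = (-13389 - 365/2) + 18636 = -27143/2 + 18636 = 10129/2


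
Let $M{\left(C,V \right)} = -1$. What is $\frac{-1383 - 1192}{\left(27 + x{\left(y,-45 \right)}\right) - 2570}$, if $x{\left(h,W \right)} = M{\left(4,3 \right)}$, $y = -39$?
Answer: $\frac{2575}{2544} \approx 1.0122$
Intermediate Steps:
$x{\left(h,W \right)} = -1$
$\frac{-1383 - 1192}{\left(27 + x{\left(y,-45 \right)}\right) - 2570} = \frac{-1383 - 1192}{\left(27 - 1\right) - 2570} = - \frac{2575}{26 - 2570} = - \frac{2575}{-2544} = \left(-2575\right) \left(- \frac{1}{2544}\right) = \frac{2575}{2544}$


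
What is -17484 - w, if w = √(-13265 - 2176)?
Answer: -17484 - I*√15441 ≈ -17484.0 - 124.26*I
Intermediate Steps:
w = I*√15441 (w = √(-15441) = I*√15441 ≈ 124.26*I)
-17484 - w = -17484 - I*√15441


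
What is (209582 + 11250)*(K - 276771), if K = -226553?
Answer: -111150045568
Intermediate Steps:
(209582 + 11250)*(K - 276771) = (209582 + 11250)*(-226553 - 276771) = 220832*(-503324) = -111150045568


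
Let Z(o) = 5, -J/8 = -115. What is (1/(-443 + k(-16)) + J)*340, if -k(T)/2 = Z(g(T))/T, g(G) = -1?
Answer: 1106996480/3539 ≈ 3.1280e+5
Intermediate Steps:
J = 920 (J = -8*(-115) = 920)
k(T) = -10/T
(1/(-443 + k(-16)) + J)*340 = (1/(-443 - 10/(-16)) + 920)*340 = (1/(-443 - 10*(-1/16)) + 920)*340 = (1/(-443 + 5/8) + 920)*340 = (1/(-3539/8) + 920)*340 = (-8/3539 + 920)*340 = (3255872/3539)*340 = 1106996480/3539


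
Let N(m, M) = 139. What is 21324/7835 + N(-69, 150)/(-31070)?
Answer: 132289523/48686690 ≈ 2.7172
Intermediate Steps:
21324/7835 + N(-69, 150)/(-31070) = 21324/7835 + 139/(-31070) = 21324*(1/7835) + 139*(-1/31070) = 21324/7835 - 139/31070 = 132289523/48686690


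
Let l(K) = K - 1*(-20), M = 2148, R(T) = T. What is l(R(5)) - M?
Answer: -2123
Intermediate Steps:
l(K) = 20 + K (l(K) = K + 20 = 20 + K)
l(R(5)) - M = (20 + 5) - 1*2148 = 25 - 2148 = -2123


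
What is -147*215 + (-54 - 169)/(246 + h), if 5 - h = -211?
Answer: -14601733/462 ≈ -31605.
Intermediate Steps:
h = 216 (h = 5 - 1*(-211) = 5 + 211 = 216)
-147*215 + (-54 - 169)/(246 + h) = -147*215 + (-54 - 169)/(246 + 216) = -31605 - 223/462 = -14601733/462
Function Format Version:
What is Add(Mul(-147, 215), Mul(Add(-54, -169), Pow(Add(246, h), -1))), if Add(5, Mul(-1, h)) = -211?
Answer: Rational(-14601733, 462) ≈ -31605.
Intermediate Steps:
h = 216 (h = Add(5, Mul(-1, -211)) = Add(5, 211) = 216)
Add(Mul(-147, 215), Mul(Add(-54, -169), Pow(Add(246, h), -1))) = Add(Mul(-147, 215), Mul(Add(-54, -169), Pow(Add(246, 216), -1))) = Add(-31605, Mul(-223, Pow(462, -1))) = Add(-31605, Mul(-223, Rational(1, 462))) = Add(-31605, Rational(-223, 462)) = Rational(-14601733, 462)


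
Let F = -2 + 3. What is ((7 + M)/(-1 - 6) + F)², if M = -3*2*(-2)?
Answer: 144/49 ≈ 2.9388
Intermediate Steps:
M = 12 (M = -6*(-2) = 12)
F = 1
((7 + M)/(-1 - 6) + F)² = ((7 + 12)/(-1 - 6) + 1)² = (19/(-7) + 1)² = (19*(-⅐) + 1)² = (-19/7 + 1)² = (-12/7)² = 144/49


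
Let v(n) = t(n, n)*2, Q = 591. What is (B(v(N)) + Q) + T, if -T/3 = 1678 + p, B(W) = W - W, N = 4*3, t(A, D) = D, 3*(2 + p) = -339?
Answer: -4098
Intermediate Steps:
p = -115 (p = -2 + (⅓)*(-339) = -2 - 113 = -115)
N = 12
v(n) = 2*n (v(n) = n*2 = 2*n)
B(W) = 0
T = -4689 (T = -3*(1678 - 115) = -3*1563 = -4689)
(B(v(N)) + Q) + T = (0 + 591) - 4689 = 591 - 4689 = -4098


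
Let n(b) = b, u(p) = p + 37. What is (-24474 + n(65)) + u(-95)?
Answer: -24467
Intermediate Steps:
u(p) = 37 + p
(-24474 + n(65)) + u(-95) = (-24474 + 65) + (37 - 95) = -24409 - 58 = -24467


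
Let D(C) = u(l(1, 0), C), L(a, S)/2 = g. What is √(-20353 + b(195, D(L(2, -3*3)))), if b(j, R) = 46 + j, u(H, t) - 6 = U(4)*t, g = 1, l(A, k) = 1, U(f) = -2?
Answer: 4*I*√1257 ≈ 141.82*I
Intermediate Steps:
u(H, t) = 6 - 2*t
L(a, S) = 2 (L(a, S) = 2*1 = 2)
D(C) = 6 - 2*C
√(-20353 + b(195, D(L(2, -3*3)))) = √(-20353 + (46 + 195)) = √(-20353 + 241) = √(-20112) = 4*I*√1257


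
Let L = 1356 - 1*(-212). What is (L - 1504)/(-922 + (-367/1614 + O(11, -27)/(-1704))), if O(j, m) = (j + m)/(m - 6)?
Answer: -242022528/3487498001 ≈ -0.069397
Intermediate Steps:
L = 1568 (L = 1356 + 212 = 1568)
O(j, m) = (j + m)/(-6 + m)
(L - 1504)/(-922 + (-367/1614 + O(11, -27)/(-1704))) = (1568 - 1504)/(-922 + (-367/1614 + ((11 - 27)/(-6 - 27))/(-1704))) = 64/(-922 + (-367*1/1614 + (-16/(-33))*(-1/1704))) = 64/(-922 + (-367/1614 - 1/33*(-16)*(-1/1704))) = 64/(-922 + (-367/1614 + (16/33)*(-1/1704))) = 64/(-922 + (-367/1614 - 2/7029)) = 64/(-922 - 860957/3781602) = 64/(-3487498001/3781602) = 64*(-3781602/3487498001) = -242022528/3487498001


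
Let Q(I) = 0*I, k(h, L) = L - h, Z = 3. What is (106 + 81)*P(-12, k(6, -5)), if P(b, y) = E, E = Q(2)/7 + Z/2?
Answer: 561/2 ≈ 280.50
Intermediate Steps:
Q(I) = 0
E = 3/2 (E = 0/7 + 3/2 = 0*(1/7) + 3*(1/2) = 0 + 3/2 = 3/2 ≈ 1.5000)
P(b, y) = 3/2
(106 + 81)*P(-12, k(6, -5)) = (106 + 81)*(3/2) = 187*(3/2) = 561/2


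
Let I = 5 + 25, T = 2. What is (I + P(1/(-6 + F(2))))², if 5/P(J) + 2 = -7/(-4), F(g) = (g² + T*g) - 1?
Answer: 100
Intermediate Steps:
F(g) = -1 + g² + 2*g (F(g) = (g² + 2*g) - 1 = -1 + g² + 2*g)
P(J) = -20 (P(J) = 5/(-2 - 7/(-4)) = 5/(-2 - 7*(-¼)) = 5/(-2 + 7/4) = 5/(-¼) = 5*(-4) = -20)
I = 30
(I + P(1/(-6 + F(2))))² = (30 - 20)² = 10² = 100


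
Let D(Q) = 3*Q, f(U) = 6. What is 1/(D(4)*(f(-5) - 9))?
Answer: -1/36 ≈ -0.027778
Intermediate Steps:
1/(D(4)*(f(-5) - 9)) = 1/((3*4)*(6 - 9)) = 1/(12*(-3)) = 1/(-36) = -1/36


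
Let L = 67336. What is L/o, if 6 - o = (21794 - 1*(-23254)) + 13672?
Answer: -33668/29357 ≈ -1.1468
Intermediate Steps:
o = -58714 (o = 6 - ((21794 - 1*(-23254)) + 13672) = 6 - ((21794 + 23254) + 13672) = 6 - (45048 + 13672) = 6 - 1*58720 = 6 - 58720 = -58714)
L/o = 67336/(-58714) = 67336*(-1/58714) = -33668/29357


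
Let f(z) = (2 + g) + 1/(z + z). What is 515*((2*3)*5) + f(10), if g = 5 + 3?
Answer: 309201/20 ≈ 15460.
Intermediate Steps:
g = 8
f(z) = 10 + 1/(2*z) (f(z) = (2 + 8) + 1/(z + z) = 10 + 1/(2*z))
515*((2*3)*5) + f(10) = 515*((2*3)*5) + (10 + (½)/10) = 515*(6*5) + (10 + (½)*(⅒)) = 515*30 + (10 + 1/20) = 15450 + 201/20 = 309201/20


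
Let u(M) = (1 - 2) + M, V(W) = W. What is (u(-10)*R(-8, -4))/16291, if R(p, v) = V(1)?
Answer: -1/1481 ≈ -0.00067522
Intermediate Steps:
R(p, v) = 1
u(M) = -1 + M
(u(-10)*R(-8, -4))/16291 = ((-1 - 10)*1)/16291 = -11*1*(1/16291) = -11*1/16291 = -1/1481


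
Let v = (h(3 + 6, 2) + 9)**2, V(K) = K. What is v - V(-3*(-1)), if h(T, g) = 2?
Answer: 118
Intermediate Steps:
v = 121 (v = (2 + 9)**2 = 11**2 = 121)
v - V(-3*(-1)) = 121 - (-3)*(-1) = 121 - 1*3 = 121 - 3 = 118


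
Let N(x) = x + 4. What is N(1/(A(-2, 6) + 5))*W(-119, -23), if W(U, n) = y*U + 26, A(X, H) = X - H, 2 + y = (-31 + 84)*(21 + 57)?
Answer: -1802834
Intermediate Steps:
y = 4132 (y = -2 + (-31 + 84)*(21 + 57) = -2 + 53*78 = -2 + 4134 = 4132)
W(U, n) = 26 + 4132*U (W(U, n) = 4132*U + 26 = 26 + 4132*U)
N(x) = 4 + x
N(1/(A(-2, 6) + 5))*W(-119, -23) = (4 + 1/((-2 - 1*6) + 5))*(26 + 4132*(-119)) = (4 + 1/((-2 - 6) + 5))*(26 - 491708) = (4 + 1/(-8 + 5))*(-491682) = (4 + 1/(-3))*(-491682) = (4 - 1/3)*(-491682) = (11/3)*(-491682) = -1802834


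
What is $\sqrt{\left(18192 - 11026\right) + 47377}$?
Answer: $\sqrt{54543} \approx 233.54$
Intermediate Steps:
$\sqrt{\left(18192 - 11026\right) + 47377} = \sqrt{7166 + 47377} = \sqrt{54543}$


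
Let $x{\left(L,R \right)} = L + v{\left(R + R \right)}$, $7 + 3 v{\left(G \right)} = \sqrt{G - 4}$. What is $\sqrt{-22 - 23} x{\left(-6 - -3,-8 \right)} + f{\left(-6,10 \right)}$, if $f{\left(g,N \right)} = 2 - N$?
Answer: $-18 - 16 i \sqrt{5} \approx -18.0 - 35.777 i$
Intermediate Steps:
$v{\left(G \right)} = - \frac{7}{3} + \frac{\sqrt{-4 + G}}{3}$ ($v{\left(G \right)} = - \frac{7}{3} + \frac{\sqrt{G - 4}}{3} = - \frac{7}{3} + \frac{\sqrt{-4 + G}}{3}$)
$x{\left(L,R \right)} = - \frac{7}{3} + L + \frac{\sqrt{-4 + 2 R}}{3}$ ($x{\left(L,R \right)} = L + \left(- \frac{7}{3} + \frac{\sqrt{-4 + \left(R + R\right)}}{3}\right) = L + \left(- \frac{7}{3} + \frac{\sqrt{-4 + 2 R}}{3}\right) = - \frac{7}{3} + L + \frac{\sqrt{-4 + 2 R}}{3}$)
$\sqrt{-22 - 23} x{\left(-6 - -3,-8 \right)} + f{\left(-6,10 \right)} = \sqrt{-22 - 23} \left(- \frac{7}{3} - 3 + \frac{\sqrt{-4 + 2 \left(-8\right)}}{3}\right) + \left(2 - 10\right) = \sqrt{-45} \left(- \frac{7}{3} + \left(-6 + 3\right) + \frac{\sqrt{-4 - 16}}{3}\right) + \left(2 - 10\right) = 3 i \sqrt{5} \left(- \frac{7}{3} - 3 + \frac{\sqrt{-20}}{3}\right) - 8 = 3 i \sqrt{5} \left(- \frac{7}{3} - 3 + \frac{2 i \sqrt{5}}{3}\right) - 8 = 3 i \sqrt{5} \left(- \frac{16}{3} + \frac{2 i \sqrt{5}}{3}\right) - 8 = -8 + 3 i \sqrt{5} \left(- \frac{16}{3} + \frac{2 i \sqrt{5}}{3}\right)$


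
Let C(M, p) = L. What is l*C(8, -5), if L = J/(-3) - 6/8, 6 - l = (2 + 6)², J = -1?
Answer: 145/6 ≈ 24.167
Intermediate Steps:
l = -58 (l = 6 - (2 + 6)² = 6 - 1*8² = 6 - 1*64 = 6 - 64 = -58)
L = -5/12 (L = -1/(-3) - 6/8 = -1*(-⅓) - 6*⅛ = ⅓ - ¾ = -5/12 ≈ -0.41667)
C(M, p) = -5/12
l*C(8, -5) = -58*(-5/12) = 145/6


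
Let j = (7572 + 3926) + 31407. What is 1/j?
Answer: 1/42905 ≈ 2.3307e-5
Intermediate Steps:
j = 42905 (j = 11498 + 31407 = 42905)
1/j = 1/42905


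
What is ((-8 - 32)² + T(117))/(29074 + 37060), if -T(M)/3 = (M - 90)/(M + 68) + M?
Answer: 115492/6117395 ≈ 0.018879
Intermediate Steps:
T(M) = -3*M - 3*(-90 + M)/(68 + M) (T(M) = -3*((M - 90)/(M + 68) + M) = -3*((-90 + M)/(68 + M) + M) = -3*(M + (-90 + M)/(68 + M)) = -3*M - 3*(-90 + M)/(68 + M))
((-8 - 32)² + T(117))/(29074 + 37060) = ((-8 - 32)² + 3*(90 - 1*117² - 69*117)/(68 + 117))/(29074 + 37060) = ((-40)² + 3*(90 - 1*13689 - 8073)/185)/66134 = (1600 + 3*(1/185)*(90 - 13689 - 8073))*(1/66134) = (1600 + 3*(1/185)*(-21672))*(1/66134) = (1600 - 65016/185)*(1/66134) = (230984/185)*(1/66134) = 115492/6117395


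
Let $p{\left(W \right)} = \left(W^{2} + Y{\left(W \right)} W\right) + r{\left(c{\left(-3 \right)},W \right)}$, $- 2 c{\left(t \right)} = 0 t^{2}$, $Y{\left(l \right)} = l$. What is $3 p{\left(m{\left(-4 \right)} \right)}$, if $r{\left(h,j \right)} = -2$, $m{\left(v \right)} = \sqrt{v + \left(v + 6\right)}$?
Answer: $-18$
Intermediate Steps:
$m{\left(v \right)} = \sqrt{6 + 2 v}$ ($m{\left(v \right)} = \sqrt{v + \left(6 + v\right)} = \sqrt{6 + 2 v}$)
$c{\left(t \right)} = 0$ ($c{\left(t \right)} = - \frac{0 t^{2}}{2} = \left(- \frac{1}{2}\right) 0 = 0$)
$p{\left(W \right)} = -2 + 2 W^{2}$ ($p{\left(W \right)} = \left(W^{2} + W W\right) - 2 = \left(W^{2} + W^{2}\right) - 2 = 2 W^{2} - 2 = -2 + 2 W^{2}$)
$3 p{\left(m{\left(-4 \right)} \right)} = 3 \left(-2 + 2 \left(\sqrt{6 + 2 \left(-4\right)}\right)^{2}\right) = 3 \left(-2 + 2 \left(\sqrt{6 - 8}\right)^{2}\right) = 3 \left(-2 + 2 \left(\sqrt{-2}\right)^{2}\right) = 3 \left(-2 + 2 \left(i \sqrt{2}\right)^{2}\right) = 3 \left(-2 + 2 \left(-2\right)\right) = 3 \left(-2 - 4\right) = 3 \left(-6\right) = -18$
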